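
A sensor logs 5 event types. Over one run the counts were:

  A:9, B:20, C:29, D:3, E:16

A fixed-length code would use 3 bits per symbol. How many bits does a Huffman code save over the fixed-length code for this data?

Fixed-length: 3 bits × 77 symbols = 231 bits.
Huffman merges:
merge D(3) and A(9): 12
merge 12 and E(16): 28
merge B(20) and 28: 48
merge C(29) and 48: 77
Huffman total = 12 + 28 + 48 + 77 = 165 bits.
Saving = 231 − 165 = 66 bits.

66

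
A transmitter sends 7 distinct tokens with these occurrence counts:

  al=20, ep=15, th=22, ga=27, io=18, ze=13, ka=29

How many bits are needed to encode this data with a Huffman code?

403

Merge the two smallest weights repeatedly:
merge ze(13) and ep(15): 28
merge io(18) and al(20): 38
merge th(22) and ga(27): 49
merge 28 and ka(29): 57
merge 38 and 49: 87
merge 57 and 87: 144
The encoded length is the sum of every internal node's weight: 28 + 38 + 49 + 57 + 87 + 144 = 403 bits.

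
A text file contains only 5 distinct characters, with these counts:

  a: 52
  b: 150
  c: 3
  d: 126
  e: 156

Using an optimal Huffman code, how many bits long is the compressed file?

Merge the two smallest weights repeatedly:
merge c(3) and a(52): 55
merge 55 and d(126): 181
merge b(150) and e(156): 306
merge 181 and 306: 487
Total encoded bits = sum of merged weights = 55 + 181 + 306 + 487 = 1029.

1029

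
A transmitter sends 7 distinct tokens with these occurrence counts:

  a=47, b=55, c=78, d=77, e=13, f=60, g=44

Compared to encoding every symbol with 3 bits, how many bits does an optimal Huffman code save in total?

98

Fixed-length: 3 bits × 374 symbols = 1122 bits.
Huffman merges:
combine e(13), g(44) → 57
combine a(47), b(55) → 102
combine 57, f(60) → 117
combine d(77), c(78) → 155
combine 102, 117 → 219
combine 155, 219 → 374
Huffman total = 57 + 102 + 117 + 155 + 219 + 374 = 1024 bits.
Saving = 1122 − 1024 = 98 bits.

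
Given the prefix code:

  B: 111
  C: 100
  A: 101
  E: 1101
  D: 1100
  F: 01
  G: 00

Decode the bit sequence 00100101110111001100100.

GCAEDDC

Read left to right; each codeword is recognised as soon as it completes (prefix code):
  00→G | 100→C | 101→A | 1101→E | 1100→D | 1100→D | 100→C
Decoded message: GCAEDDC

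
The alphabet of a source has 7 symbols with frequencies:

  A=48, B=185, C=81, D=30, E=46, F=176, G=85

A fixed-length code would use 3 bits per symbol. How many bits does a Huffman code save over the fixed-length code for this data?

285

Fixed-length: 3 bits × 651 symbols = 1953 bits.
Huffman merges:
combine D(30), E(46) → 76
combine A(48), 76 → 124
combine C(81), G(85) → 166
combine 124, 166 → 290
combine F(176), B(185) → 361
combine 290, 361 → 651
Huffman total = 76 + 124 + 166 + 290 + 361 + 651 = 1668 bits.
Saving = 1953 − 1668 = 285 bits.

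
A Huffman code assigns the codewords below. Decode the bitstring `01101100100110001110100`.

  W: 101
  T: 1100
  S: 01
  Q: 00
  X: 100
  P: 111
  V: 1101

SWXXTSVQ

Read left to right; each codeword is recognised as soon as it completes (prefix code):
  01→S | 101→W | 100→X | 100→X | 1100→T | 01→S | 1101→V | 00→Q
Decoded message: SWXXTSVQ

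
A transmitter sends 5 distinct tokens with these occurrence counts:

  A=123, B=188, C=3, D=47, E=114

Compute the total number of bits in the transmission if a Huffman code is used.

Merge the two smallest weights repeatedly:
merge C(3) and D(47): 50
merge 50 and E(114): 164
merge A(123) and 164: 287
merge B(188) and 287: 475
The encoded length is the sum of every internal node's weight: 50 + 164 + 287 + 475 = 976 bits.

976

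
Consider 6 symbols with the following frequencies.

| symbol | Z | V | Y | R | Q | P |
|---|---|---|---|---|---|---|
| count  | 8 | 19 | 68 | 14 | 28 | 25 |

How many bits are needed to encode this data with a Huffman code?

372

Build the Huffman tree bottom-up:
Z(8) + R(14) → 22
V(19) + 22 → 41
P(25) + Q(28) → 53
41 + 53 → 94
Y(68) + 94 → 162
The encoded length is the sum of every internal node's weight: 22 + 41 + 53 + 94 + 162 = 372 bits.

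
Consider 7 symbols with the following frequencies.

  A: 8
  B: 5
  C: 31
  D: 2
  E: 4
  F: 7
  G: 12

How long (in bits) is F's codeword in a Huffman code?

3

Build the tree from the bottom:
merge D(2) and E(4): 6
merge B(5) and 6: 11
merge F(7) and A(8): 15
merge 11 and G(12): 23
merge 15 and 23: 38
merge C(31) and 38: 69
F sits 3 levels below the root, so its codeword is 3 bits.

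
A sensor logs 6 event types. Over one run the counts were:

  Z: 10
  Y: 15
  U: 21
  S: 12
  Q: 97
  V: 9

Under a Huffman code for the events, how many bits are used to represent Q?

Repeatedly merge the two smallest:
V(9) + Z(10) → 19
S(12) + Y(15) → 27
19 + U(21) → 40
27 + 40 → 67
67 + Q(97) → 164
Q is a child of the root — depth 1, so its codeword is a single bit.

1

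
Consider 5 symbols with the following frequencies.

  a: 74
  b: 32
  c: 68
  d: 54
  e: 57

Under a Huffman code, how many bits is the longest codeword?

3

Merge the two lowest-weight nodes at each step:
combine b(32), d(54) → 86
combine e(57), c(68) → 125
combine a(74), 86 → 160
combine 125, 160 → 285
The rarest symbols sit at the bottom; the longest codeword is 3 bits.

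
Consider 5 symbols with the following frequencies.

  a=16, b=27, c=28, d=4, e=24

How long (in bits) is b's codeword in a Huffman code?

2

Huffman merges, smallest pair first:
combine d(4), a(16) → 20
combine 20, e(24) → 44
combine b(27), c(28) → 55
combine 44, 55 → 99
The subtree containing b is merged 2 times, so code length = 2.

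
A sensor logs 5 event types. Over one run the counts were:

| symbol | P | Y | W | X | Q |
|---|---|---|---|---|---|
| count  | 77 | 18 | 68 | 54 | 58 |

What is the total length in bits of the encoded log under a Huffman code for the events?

622

Greedily combine the two least-frequent nodes:
merge Y(18) and X(54): 72
merge Q(58) and W(68): 126
merge 72 and P(77): 149
merge 126 and 149: 275
Each symbol's bit-cost is frequency × depth; summing gives 622 bits (equivalently 72 + 126 + 149 + 275).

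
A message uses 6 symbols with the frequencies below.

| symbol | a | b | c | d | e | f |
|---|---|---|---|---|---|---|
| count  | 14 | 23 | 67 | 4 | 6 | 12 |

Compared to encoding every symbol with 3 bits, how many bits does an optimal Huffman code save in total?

125

Fixed-length: 3 bits × 126 symbols = 378 bits.
Huffman merges:
combine d(4), e(6) → 10
combine 10, f(12) → 22
combine a(14), 22 → 36
combine b(23), 36 → 59
combine 59, c(67) → 126
Huffman total = 10 + 22 + 36 + 59 + 126 = 253 bits.
Saving = 378 − 253 = 125 bits.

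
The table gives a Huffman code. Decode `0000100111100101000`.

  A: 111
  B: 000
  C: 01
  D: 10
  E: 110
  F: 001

Read left to right; each codeword is recognised as soon as it completes (prefix code):
  000→B | 01→C | 001→F | 111→A | 001→F | 01→C | 000→B
Decoded message: BCFAFCB

BCFAFCB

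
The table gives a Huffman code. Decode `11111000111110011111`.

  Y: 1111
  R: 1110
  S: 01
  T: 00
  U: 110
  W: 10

Read left to right; each codeword is recognised as soon as it completes (prefix code):
  1111→Y | 10→W | 00→T | 1111→Y | 10→W | 01→S | 1111→Y
Decoded message: YWTYWSY

YWTYWSY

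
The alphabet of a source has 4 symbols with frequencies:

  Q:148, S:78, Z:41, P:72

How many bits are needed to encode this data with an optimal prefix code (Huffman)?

643

Greedily combine the two least-frequent nodes:
combine Z(41), P(72) → 113
combine S(78), 113 → 191
combine Q(148), 191 → 339
Total encoded bits = sum of merged weights = 113 + 191 + 339 = 643.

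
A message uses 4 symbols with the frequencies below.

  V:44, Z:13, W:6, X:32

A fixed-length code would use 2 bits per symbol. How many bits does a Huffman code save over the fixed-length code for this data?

25

Fixed-length: 2 bits × 95 symbols = 190 bits.
Huffman merges:
combine W(6), Z(13) → 19
combine 19, X(32) → 51
combine V(44), 51 → 95
Huffman total = 19 + 51 + 95 = 165 bits.
Saving = 190 − 165 = 25 bits.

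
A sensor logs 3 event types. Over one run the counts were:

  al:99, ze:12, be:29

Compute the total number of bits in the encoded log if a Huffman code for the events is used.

Build the Huffman tree bottom-up:
merge ze(12) and be(29): 41
merge 41 and al(99): 140
Total encoded bits = sum of merged weights = 41 + 140 = 181.

181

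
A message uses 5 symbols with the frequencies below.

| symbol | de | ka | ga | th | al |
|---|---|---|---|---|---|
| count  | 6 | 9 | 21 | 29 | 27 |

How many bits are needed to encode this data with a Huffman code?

199

Greedily combine the two least-frequent nodes:
merge de(6) and ka(9): 15
merge 15 and ga(21): 36
merge al(27) and th(29): 56
merge 36 and 56: 92
The encoded length is the sum of every internal node's weight: 15 + 36 + 56 + 92 = 199 bits.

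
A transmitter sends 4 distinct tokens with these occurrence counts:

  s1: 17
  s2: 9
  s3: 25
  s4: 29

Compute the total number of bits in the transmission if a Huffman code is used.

157

Greedily combine the two least-frequent nodes:
s2(9) + s1(17) → 26
s3(25) + 26 → 51
s4(29) + 51 → 80
The encoded length is the sum of every internal node's weight: 26 + 51 + 80 = 157 bits.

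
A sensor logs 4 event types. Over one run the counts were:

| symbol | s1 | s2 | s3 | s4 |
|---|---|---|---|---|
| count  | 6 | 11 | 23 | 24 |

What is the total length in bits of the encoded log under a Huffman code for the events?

121

Build the Huffman tree bottom-up:
s1(6) + s2(11) → 17
17 + s3(23) → 40
s4(24) + 40 → 64
The encoded length is the sum of every internal node's weight: 17 + 40 + 64 = 121 bits.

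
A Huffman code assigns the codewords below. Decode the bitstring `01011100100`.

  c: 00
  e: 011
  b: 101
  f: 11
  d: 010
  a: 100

dfaa

Read left to right; each codeword is recognised as soon as it completes (prefix code):
  010→d | 11→f | 100→a | 100→a
Decoded message: dfaa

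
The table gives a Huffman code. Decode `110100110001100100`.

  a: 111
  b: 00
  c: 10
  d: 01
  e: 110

Read left to right; each codeword is recognised as soon as it completes (prefix code):
  110→e | 10→c | 01→d | 10→c | 00→b | 110→e | 01→d | 00→b
Decoded message: ecdcbedb

ecdcbedb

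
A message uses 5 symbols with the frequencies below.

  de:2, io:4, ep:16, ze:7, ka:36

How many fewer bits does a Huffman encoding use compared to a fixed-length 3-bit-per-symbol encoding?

82

Fixed-length: 3 bits × 65 symbols = 195 bits.
Huffman merges:
combine de(2), io(4) → 6
combine 6, ze(7) → 13
combine 13, ep(16) → 29
combine 29, ka(36) → 65
Huffman total = 6 + 13 + 29 + 65 = 113 bits.
Saving = 195 − 113 = 82 bits.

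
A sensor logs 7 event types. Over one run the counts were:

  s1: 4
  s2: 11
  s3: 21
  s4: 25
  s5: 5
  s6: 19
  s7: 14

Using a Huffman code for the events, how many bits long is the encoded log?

Merge the two smallest weights repeatedly:
s1(4) + s5(5) → 9
9 + s2(11) → 20
s7(14) + s6(19) → 33
20 + s3(21) → 41
s4(25) + 33 → 58
41 + 58 → 99
Total encoded bits = sum of merged weights = 9 + 20 + 33 + 41 + 58 + 99 = 260.

260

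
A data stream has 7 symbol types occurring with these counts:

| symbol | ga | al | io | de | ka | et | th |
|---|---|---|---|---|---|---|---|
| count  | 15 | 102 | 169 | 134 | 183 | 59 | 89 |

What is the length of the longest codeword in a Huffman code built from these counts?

4

Merge the two lowest-weight nodes at each step:
ga(15) + et(59) → 74
74 + th(89) → 163
al(102) + de(134) → 236
163 + io(169) → 332
ka(183) + 236 → 419
332 + 419 → 751
Maximum depth reached is 4.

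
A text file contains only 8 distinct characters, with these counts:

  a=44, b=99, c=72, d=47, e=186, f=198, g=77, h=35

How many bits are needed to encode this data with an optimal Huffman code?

2088

Greedily combine the two least-frequent nodes:
merge h(35) and a(44): 79
merge d(47) and c(72): 119
merge g(77) and 79: 156
merge b(99) and 119: 218
merge 156 and e(186): 342
merge f(198) and 218: 416
merge 342 and 416: 758
Each symbol's bit-cost is frequency × depth; summing gives 2088 bits (equivalently 79 + 119 + 156 + 218 + 342 + 416 + 758).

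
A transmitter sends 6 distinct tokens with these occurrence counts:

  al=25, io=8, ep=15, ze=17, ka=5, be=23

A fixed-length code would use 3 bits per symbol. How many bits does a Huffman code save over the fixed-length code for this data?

52

Fixed-length: 3 bits × 93 symbols = 279 bits.
Huffman merges:
combine ka(5), io(8) → 13
combine 13, ep(15) → 28
combine ze(17), be(23) → 40
combine al(25), 28 → 53
combine 40, 53 → 93
Huffman total = 13 + 28 + 40 + 53 + 93 = 227 bits.
Saving = 279 − 227 = 52 bits.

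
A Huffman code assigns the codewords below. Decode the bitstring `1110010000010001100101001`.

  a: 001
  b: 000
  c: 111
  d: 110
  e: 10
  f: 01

cababdffa

Read left to right; each codeword is recognised as soon as it completes (prefix code):
  111→c | 001→a | 000→b | 001→a | 000→b | 110→d | 01→f | 01→f | 001→a
Decoded message: cababdffa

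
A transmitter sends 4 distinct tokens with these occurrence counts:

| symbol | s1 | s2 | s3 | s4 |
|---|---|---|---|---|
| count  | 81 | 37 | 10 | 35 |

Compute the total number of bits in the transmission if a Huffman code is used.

Build the Huffman tree bottom-up:
combine s3(10), s4(35) → 45
combine s2(37), 45 → 82
combine s1(81), 82 → 163
Each symbol's bit-cost is frequency × depth; summing gives 290 bits (equivalently 45 + 82 + 163).

290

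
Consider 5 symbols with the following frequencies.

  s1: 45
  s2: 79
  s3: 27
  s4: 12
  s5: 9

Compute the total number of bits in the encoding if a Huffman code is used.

334

Greedily combine the two least-frequent nodes:
merge s5(9) and s4(12): 21
merge 21 and s3(27): 48
merge s1(45) and 48: 93
merge s2(79) and 93: 172
The encoded length is the sum of every internal node's weight: 21 + 48 + 93 + 172 = 334 bits.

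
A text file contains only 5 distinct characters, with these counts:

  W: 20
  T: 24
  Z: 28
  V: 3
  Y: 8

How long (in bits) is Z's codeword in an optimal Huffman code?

Repeatedly merge the two smallest:
merge V(3) and Y(8): 11
merge 11 and W(20): 31
merge T(24) and Z(28): 52
merge 31 and 52: 83
Z's leaf is at depth 2, giving a 2-bit codeword.

2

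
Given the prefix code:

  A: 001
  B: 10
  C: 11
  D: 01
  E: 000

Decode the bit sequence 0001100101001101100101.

Read left to right; each codeword is recognised as soon as it completes (prefix code):
  000→E | 11→C | 001→A | 01→D | 001→A | 10→B | 11→C | 001→A | 01→D
Decoded message: ECADABCAD

ECADABCAD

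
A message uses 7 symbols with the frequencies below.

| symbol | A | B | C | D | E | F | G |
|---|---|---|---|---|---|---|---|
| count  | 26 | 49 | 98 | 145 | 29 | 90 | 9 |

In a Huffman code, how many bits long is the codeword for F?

Repeatedly merge the two smallest:
merge G(9) and A(26): 35
merge E(29) and 35: 64
merge B(49) and 64: 113
merge F(90) and C(98): 188
merge 113 and D(145): 258
merge 188 and 258: 446
F sits 2 levels below the root, so its codeword is 2 bits.

2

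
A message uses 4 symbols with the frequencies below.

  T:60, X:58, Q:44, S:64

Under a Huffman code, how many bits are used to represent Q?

Build the tree from the bottom:
merge Q(44) and X(58): 102
merge T(60) and S(64): 124
merge 102 and 124: 226
Q sits 2 levels below the root, so its codeword is 2 bits.

2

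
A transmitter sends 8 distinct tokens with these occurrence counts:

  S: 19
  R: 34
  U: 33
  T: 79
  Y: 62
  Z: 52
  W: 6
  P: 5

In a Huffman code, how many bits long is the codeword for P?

5

Repeatedly merge the two smallest:
combine P(5), W(6) → 11
combine 11, S(19) → 30
combine 30, U(33) → 63
combine R(34), Z(52) → 86
combine Y(62), 63 → 125
combine T(79), 86 → 165
combine 125, 165 → 290
The subtree containing P is merged 5 times, so code length = 5.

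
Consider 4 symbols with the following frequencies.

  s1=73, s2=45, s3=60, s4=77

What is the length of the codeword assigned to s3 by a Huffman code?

Huffman merges, smallest pair first:
s2(45) + s3(60) → 105
s1(73) + s4(77) → 150
105 + 150 → 255
The subtree containing s3 is merged 2 times, so code length = 2.

2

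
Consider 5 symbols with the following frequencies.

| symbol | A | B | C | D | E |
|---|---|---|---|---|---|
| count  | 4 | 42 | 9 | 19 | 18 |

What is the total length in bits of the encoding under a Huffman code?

Greedily combine the two least-frequent nodes:
A(4) + C(9) → 13
13 + E(18) → 31
D(19) + 31 → 50
B(42) + 50 → 92
Each symbol's bit-cost is frequency × depth; summing gives 186 bits (equivalently 13 + 31 + 50 + 92).

186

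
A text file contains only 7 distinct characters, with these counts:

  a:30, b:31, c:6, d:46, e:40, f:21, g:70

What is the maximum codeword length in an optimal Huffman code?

4

Merge the two lowest-weight nodes at each step:
merge c(6) and f(21): 27
merge 27 and a(30): 57
merge b(31) and e(40): 71
merge d(46) and 57: 103
merge g(70) and 71: 141
merge 103 and 141: 244
Maximum depth reached is 4.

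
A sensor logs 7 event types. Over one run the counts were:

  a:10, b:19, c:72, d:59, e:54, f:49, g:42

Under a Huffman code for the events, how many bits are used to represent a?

4

Repeatedly merge the two smallest:
merge a(10) and b(19): 29
merge 29 and g(42): 71
merge f(49) and e(54): 103
merge d(59) and 71: 130
merge c(72) and 103: 175
merge 130 and 175: 305
a's leaf is at depth 4, giving a 4-bit codeword.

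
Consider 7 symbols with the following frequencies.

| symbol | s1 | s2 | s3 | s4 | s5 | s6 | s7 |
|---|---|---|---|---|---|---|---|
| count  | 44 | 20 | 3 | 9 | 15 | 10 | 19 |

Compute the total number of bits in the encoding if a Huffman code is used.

Greedily combine the two least-frequent nodes:
merge s3(3) and s4(9): 12
merge s6(10) and 12: 22
merge s5(15) and s7(19): 34
merge s2(20) and 22: 42
merge 34 and 42: 76
merge s1(44) and 76: 120
Each symbol's bit-cost is frequency × depth; summing gives 306 bits (equivalently 12 + 22 + 34 + 42 + 76 + 120).

306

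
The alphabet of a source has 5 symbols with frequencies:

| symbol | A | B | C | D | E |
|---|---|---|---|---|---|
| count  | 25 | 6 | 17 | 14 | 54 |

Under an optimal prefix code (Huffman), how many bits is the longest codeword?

Merge the two lowest-weight nodes at each step:
B(6) + D(14) → 20
C(17) + 20 → 37
A(25) + 37 → 62
E(54) + 62 → 116
The rarest symbols sit at the bottom; the longest codeword is 4 bits.

4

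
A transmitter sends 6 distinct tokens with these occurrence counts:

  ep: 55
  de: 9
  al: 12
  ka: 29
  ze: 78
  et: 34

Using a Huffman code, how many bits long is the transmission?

Merge the two smallest weights repeatedly:
de(9) + al(12) → 21
21 + ka(29) → 50
et(34) + 50 → 84
ep(55) + ze(78) → 133
84 + 133 → 217
The encoded length is the sum of every internal node's weight: 21 + 50 + 84 + 133 + 217 = 505 bits.

505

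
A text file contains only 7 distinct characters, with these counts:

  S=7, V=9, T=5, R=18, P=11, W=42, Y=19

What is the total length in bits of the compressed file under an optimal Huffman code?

Build the Huffman tree bottom-up:
merge T(5) and S(7): 12
merge V(9) and P(11): 20
merge 12 and R(18): 30
merge Y(19) and 20: 39
merge 30 and 39: 69
merge W(42) and 69: 111
The encoded length is the sum of every internal node's weight: 12 + 20 + 30 + 39 + 69 + 111 = 281 bits.

281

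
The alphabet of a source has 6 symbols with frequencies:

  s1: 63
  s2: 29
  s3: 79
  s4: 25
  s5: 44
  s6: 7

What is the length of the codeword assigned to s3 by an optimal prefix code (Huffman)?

Build the tree from the bottom:
merge s6(7) and s4(25): 32
merge s2(29) and 32: 61
merge s5(44) and 61: 105
merge s1(63) and s3(79): 142
merge 105 and 142: 247
s3 sits 2 levels below the root, so its codeword is 2 bits.

2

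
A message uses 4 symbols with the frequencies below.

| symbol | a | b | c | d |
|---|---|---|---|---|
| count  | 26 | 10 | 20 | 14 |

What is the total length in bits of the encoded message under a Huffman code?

138

Merge the two smallest weights repeatedly:
merge b(10) and d(14): 24
merge c(20) and 24: 44
merge a(26) and 44: 70
Total encoded bits = sum of merged weights = 24 + 44 + 70 = 138.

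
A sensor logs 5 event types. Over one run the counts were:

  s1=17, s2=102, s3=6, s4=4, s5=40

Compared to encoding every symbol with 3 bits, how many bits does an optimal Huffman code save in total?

Fixed-length: 3 bits × 169 symbols = 507 bits.
Huffman merges:
merge s4(4) and s3(6): 10
merge 10 and s1(17): 27
merge 27 and s5(40): 67
merge 67 and s2(102): 169
Huffman total = 10 + 27 + 67 + 169 = 273 bits.
Saving = 507 − 273 = 234 bits.

234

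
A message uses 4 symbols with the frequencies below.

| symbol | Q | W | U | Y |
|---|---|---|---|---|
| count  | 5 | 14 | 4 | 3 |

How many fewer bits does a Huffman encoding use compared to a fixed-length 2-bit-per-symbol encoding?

7

Fixed-length: 2 bits × 26 symbols = 52 bits.
Huffman merges:
combine Y(3), U(4) → 7
combine Q(5), 7 → 12
combine 12, W(14) → 26
Huffman total = 7 + 12 + 26 = 45 bits.
Saving = 52 − 45 = 7 bits.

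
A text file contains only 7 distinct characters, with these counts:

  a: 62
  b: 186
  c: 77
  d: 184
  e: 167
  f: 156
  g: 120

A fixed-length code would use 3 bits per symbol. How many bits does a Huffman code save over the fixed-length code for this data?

231

Fixed-length: 3 bits × 952 symbols = 2856 bits.
Huffman merges:
merge a(62) and c(77): 139
merge g(120) and 139: 259
merge f(156) and e(167): 323
merge d(184) and b(186): 370
merge 259 and 323: 582
merge 370 and 582: 952
Huffman total = 139 + 259 + 323 + 370 + 582 + 952 = 2625 bits.
Saving = 2856 − 2625 = 231 bits.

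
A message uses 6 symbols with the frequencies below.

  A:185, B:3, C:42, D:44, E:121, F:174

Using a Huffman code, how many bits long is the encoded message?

Build the Huffman tree bottom-up:
combine B(3), C(42) → 45
combine D(44), 45 → 89
combine 89, E(121) → 210
combine F(174), A(185) → 359
combine 210, 359 → 569
Total encoded bits = sum of merged weights = 45 + 89 + 210 + 359 + 569 = 1272.

1272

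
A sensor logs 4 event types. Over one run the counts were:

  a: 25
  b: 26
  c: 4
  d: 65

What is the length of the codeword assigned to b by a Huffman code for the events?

Build the tree from the bottom:
combine c(4), a(25) → 29
combine b(26), 29 → 55
combine 55, d(65) → 120
b's leaf is at depth 2, giving a 2-bit codeword.

2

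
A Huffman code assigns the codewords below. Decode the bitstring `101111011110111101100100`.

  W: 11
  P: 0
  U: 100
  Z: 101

ZWZWZWZUU

Read left to right; each codeword is recognised as soon as it completes (prefix code):
  101→Z | 11→W | 101→Z | 11→W | 101→Z | 11→W | 101→Z | 100→U | 100→U
Decoded message: ZWZWZWZUU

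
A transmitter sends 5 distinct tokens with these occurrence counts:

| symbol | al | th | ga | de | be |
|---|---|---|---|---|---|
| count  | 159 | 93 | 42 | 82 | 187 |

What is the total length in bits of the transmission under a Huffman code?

1250

Merge the two smallest weights repeatedly:
ga(42) + de(82) → 124
th(93) + 124 → 217
al(159) + be(187) → 346
217 + 346 → 563
Each symbol's bit-cost is frequency × depth; summing gives 1250 bits (equivalently 124 + 217 + 346 + 563).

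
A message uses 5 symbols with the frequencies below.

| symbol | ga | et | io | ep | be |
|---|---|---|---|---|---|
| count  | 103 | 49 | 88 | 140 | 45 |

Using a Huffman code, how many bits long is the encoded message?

Merge the two smallest weights repeatedly:
merge be(45) and et(49): 94
merge io(88) and 94: 182
merge ga(103) and ep(140): 243
merge 182 and 243: 425
Total encoded bits = sum of merged weights = 94 + 182 + 243 + 425 = 944.

944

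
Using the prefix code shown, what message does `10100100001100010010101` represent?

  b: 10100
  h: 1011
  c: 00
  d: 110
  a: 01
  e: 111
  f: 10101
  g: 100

bgcdcgf

Read left to right; each codeword is recognised as soon as it completes (prefix code):
  10100→b | 100→g | 00→c | 110→d | 00→c | 100→g | 10101→f
Decoded message: bgcdcgf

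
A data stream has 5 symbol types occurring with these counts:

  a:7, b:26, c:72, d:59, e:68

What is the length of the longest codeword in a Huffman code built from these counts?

3

Merge the two lowest-weight nodes at each step:
combine a(7), b(26) → 33
combine 33, d(59) → 92
combine e(68), c(72) → 140
combine 92, 140 → 232
The first pair merged (a, b) ends up deepest, at depth 3.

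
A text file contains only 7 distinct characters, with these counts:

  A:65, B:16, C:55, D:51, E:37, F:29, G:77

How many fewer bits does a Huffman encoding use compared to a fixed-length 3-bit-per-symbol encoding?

Fixed-length: 3 bits × 330 symbols = 990 bits.
Huffman merges:
B(16) + F(29) → 45
E(37) + 45 → 82
D(51) + C(55) → 106
A(65) + G(77) → 142
82 + 106 → 188
142 + 188 → 330
Huffman total = 45 + 82 + 106 + 142 + 188 + 330 = 893 bits.
Saving = 990 − 893 = 97 bits.

97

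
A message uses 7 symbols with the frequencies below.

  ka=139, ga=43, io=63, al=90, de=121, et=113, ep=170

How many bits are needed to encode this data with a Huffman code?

Build the Huffman tree bottom-up:
combine ga(43), io(63) → 106
combine al(90), 106 → 196
combine et(113), de(121) → 234
combine ka(139), ep(170) → 309
combine 196, 234 → 430
combine 309, 430 → 739
The encoded length is the sum of every internal node's weight: 106 + 196 + 234 + 309 + 430 + 739 = 2014 bits.

2014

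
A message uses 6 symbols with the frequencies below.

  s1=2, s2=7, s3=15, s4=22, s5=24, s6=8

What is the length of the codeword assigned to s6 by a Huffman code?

Huffman merges, smallest pair first:
combine s1(2), s2(7) → 9
combine s6(8), 9 → 17
combine s3(15), 17 → 32
combine s4(22), s5(24) → 46
combine 32, 46 → 78
The subtree containing s6 is merged 3 times, so code length = 3.

3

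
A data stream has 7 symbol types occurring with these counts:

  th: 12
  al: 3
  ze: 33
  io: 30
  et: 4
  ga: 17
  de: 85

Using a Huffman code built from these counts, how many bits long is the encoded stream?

408

Build the Huffman tree bottom-up:
al(3) + et(4) → 7
7 + th(12) → 19
ga(17) + 19 → 36
io(30) + ze(33) → 63
36 + 63 → 99
de(85) + 99 → 184
Each symbol's bit-cost is frequency × depth; summing gives 408 bits (equivalently 7 + 19 + 36 + 63 + 99 + 184).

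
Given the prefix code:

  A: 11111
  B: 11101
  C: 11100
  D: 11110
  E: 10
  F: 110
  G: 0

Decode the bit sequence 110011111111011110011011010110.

Read left to right; each codeword is recognised as soon as it completes (prefix code):
  110→F | 0→G | 11111→A | 11101→B | 11100→C | 110→F | 110→F | 10→E | 110→F
Decoded message: FGABCFFEF

FGABCFFEF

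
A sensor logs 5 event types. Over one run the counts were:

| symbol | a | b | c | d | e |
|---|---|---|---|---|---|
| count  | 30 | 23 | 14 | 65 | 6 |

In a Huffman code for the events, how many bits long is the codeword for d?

1

Huffman merges, smallest pair first:
merge e(6) and c(14): 20
merge 20 and b(23): 43
merge a(30) and 43: 73
merge d(65) and 73: 138
d is merged only at the final step, so code length = 1.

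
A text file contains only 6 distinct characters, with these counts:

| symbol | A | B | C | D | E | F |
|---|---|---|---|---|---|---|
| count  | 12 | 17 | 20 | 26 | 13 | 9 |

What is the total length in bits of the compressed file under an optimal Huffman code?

245

Greedily combine the two least-frequent nodes:
combine F(9), A(12) → 21
combine E(13), B(17) → 30
combine C(20), 21 → 41
combine D(26), 30 → 56
combine 41, 56 → 97
Each symbol's bit-cost is frequency × depth; summing gives 245 bits (equivalently 21 + 30 + 41 + 56 + 97).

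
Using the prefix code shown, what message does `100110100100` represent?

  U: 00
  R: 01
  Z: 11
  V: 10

Read left to right; each codeword is recognised as soon as it completes (prefix code):
  10→V | 01→R | 10→V | 10→V | 01→R | 00→U
Decoded message: VRVVRU

VRVVRU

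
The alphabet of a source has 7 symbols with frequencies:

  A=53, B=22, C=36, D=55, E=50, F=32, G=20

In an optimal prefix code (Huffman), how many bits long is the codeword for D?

2

Huffman merges, smallest pair first:
G(20) + B(22) → 42
F(32) + C(36) → 68
42 + E(50) → 92
A(53) + D(55) → 108
68 + 92 → 160
108 + 160 → 268
D sits 2 levels below the root, so its codeword is 2 bits.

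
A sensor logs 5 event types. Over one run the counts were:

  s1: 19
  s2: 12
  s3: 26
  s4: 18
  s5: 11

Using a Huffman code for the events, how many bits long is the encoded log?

Greedily combine the two least-frequent nodes:
s5(11) + s2(12) → 23
s4(18) + s1(19) → 37
23 + s3(26) → 49
37 + 49 → 86
Each symbol's bit-cost is frequency × depth; summing gives 195 bits (equivalently 23 + 37 + 49 + 86).

195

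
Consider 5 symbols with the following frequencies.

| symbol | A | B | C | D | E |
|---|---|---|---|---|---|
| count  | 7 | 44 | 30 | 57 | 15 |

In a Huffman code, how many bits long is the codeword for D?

Build the tree from the bottom:
A(7) + E(15) → 22
22 + C(30) → 52
B(44) + 52 → 96
D(57) + 96 → 153
D is merged only at the final step, so code length = 1.

1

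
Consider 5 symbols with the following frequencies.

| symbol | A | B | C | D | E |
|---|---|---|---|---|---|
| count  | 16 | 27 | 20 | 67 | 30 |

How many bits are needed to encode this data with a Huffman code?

Merge the two smallest weights repeatedly:
A(16) + C(20) → 36
B(27) + E(30) → 57
36 + 57 → 93
D(67) + 93 → 160
The encoded length is the sum of every internal node's weight: 36 + 57 + 93 + 160 = 346 bits.

346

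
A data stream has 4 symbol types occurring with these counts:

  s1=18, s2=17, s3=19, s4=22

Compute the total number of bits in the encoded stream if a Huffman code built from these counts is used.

152

Greedily combine the two least-frequent nodes:
combine s2(17), s1(18) → 35
combine s3(19), s4(22) → 41
combine 35, 41 → 76
The encoded length is the sum of every internal node's weight: 35 + 41 + 76 = 152 bits.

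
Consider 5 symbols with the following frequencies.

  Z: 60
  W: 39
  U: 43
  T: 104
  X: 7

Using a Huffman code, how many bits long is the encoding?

Greedily combine the two least-frequent nodes:
X(7) + W(39) → 46
U(43) + 46 → 89
Z(60) + 89 → 149
T(104) + 149 → 253
Each symbol's bit-cost is frequency × depth; summing gives 537 bits (equivalently 46 + 89 + 149 + 253).

537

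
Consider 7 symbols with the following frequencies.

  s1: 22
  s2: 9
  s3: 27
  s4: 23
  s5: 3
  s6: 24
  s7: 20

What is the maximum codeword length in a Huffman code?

4

Merge the two lowest-weight nodes at each step:
s5(3) + s2(9) → 12
12 + s7(20) → 32
s1(22) + s4(23) → 45
s6(24) + s3(27) → 51
32 + 45 → 77
51 + 77 → 128
The rarest symbols sit at the bottom; the longest codeword is 4 bits.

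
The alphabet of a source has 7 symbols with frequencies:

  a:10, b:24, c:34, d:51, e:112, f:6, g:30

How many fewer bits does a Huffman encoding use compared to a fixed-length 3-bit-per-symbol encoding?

168

Fixed-length: 3 bits × 267 symbols = 801 bits.
Huffman merges:
combine f(6), a(10) → 16
combine 16, b(24) → 40
combine g(30), c(34) → 64
combine 40, d(51) → 91
combine 64, 91 → 155
combine e(112), 155 → 267
Huffman total = 16 + 40 + 64 + 91 + 155 + 267 = 633 bits.
Saving = 801 − 633 = 168 bits.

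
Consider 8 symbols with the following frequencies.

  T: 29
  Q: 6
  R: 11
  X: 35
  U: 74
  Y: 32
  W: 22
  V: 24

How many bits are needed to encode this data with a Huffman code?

642

Merge the two smallest weights repeatedly:
merge Q(6) and R(11): 17
merge 17 and W(22): 39
merge V(24) and T(29): 53
merge Y(32) and X(35): 67
merge 39 and 53: 92
merge 67 and U(74): 141
merge 92 and 141: 233
Total encoded bits = sum of merged weights = 17 + 39 + 53 + 67 + 92 + 141 + 233 = 642.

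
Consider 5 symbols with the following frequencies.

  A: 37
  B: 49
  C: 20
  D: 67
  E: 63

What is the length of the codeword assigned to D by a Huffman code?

2

Huffman merges, smallest pair first:
merge C(20) and A(37): 57
merge B(49) and 57: 106
merge E(63) and D(67): 130
merge 106 and 130: 236
D sits 2 levels below the root, so its codeword is 2 bits.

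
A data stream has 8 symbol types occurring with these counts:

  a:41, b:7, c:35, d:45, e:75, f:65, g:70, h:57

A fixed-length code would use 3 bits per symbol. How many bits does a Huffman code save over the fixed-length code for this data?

Fixed-length: 3 bits × 395 symbols = 1185 bits.
Huffman merges:
merge b(7) and c(35): 42
merge a(41) and 42: 83
merge d(45) and h(57): 102
merge f(65) and g(70): 135
merge e(75) and 83: 158
merge 102 and 135: 237
merge 158 and 237: 395
Huffman total = 42 + 83 + 102 + 135 + 158 + 237 + 395 = 1152 bits.
Saving = 1185 − 1152 = 33 bits.

33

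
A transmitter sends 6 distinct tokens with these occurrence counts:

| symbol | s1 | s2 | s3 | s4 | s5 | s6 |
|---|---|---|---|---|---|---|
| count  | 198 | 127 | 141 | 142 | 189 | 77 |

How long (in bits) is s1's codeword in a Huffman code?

Build the tree from the bottom:
s6(77) + s2(127) → 204
s3(141) + s4(142) → 283
s5(189) + s1(198) → 387
204 + 283 → 487
387 + 487 → 874
s1 sits 2 levels below the root, so its codeword is 2 bits.

2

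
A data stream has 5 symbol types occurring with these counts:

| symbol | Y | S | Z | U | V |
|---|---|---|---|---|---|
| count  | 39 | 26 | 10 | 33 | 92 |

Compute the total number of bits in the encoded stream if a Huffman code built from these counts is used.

Build the Huffman tree bottom-up:
merge Z(10) and S(26): 36
merge U(33) and 36: 69
merge Y(39) and 69: 108
merge V(92) and 108: 200
Total encoded bits = sum of merged weights = 36 + 69 + 108 + 200 = 413.

413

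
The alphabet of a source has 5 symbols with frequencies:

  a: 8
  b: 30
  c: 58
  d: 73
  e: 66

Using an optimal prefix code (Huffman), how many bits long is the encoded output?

Greedily combine the two least-frequent nodes:
merge a(8) and b(30): 38
merge 38 and c(58): 96
merge e(66) and d(73): 139
merge 96 and 139: 235
The encoded length is the sum of every internal node's weight: 38 + 96 + 139 + 235 = 508 bits.

508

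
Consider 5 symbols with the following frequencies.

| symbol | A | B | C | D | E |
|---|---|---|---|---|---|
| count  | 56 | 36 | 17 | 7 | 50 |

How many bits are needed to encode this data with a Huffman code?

356

Build the Huffman tree bottom-up:
combine D(7), C(17) → 24
combine 24, B(36) → 60
combine E(50), A(56) → 106
combine 60, 106 → 166
Total encoded bits = sum of merged weights = 24 + 60 + 106 + 166 = 356.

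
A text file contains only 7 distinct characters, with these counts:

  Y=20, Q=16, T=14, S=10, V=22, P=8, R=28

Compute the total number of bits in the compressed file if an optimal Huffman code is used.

Build the Huffman tree bottom-up:
P(8) + S(10) → 18
T(14) + Q(16) → 30
18 + Y(20) → 38
V(22) + R(28) → 50
30 + 38 → 68
50 + 68 → 118
Each symbol's bit-cost is frequency × depth; summing gives 322 bits (equivalently 18 + 30 + 38 + 50 + 68 + 118).

322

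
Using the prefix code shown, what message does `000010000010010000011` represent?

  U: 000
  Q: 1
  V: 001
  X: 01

Read left to right; each codeword is recognised as soon as it completes (prefix code):
  000→U | 01→X | 000→U | 001→V | 001→V | 000→U | 001→V | 1→Q
Decoded message: UXUVVUVQ

UXUVVUVQ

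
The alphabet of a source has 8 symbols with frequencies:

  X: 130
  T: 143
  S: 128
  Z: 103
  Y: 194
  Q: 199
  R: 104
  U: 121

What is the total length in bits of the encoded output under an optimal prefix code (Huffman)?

3366

Merge the two smallest weights repeatedly:
Z(103) + R(104) → 207
U(121) + S(128) → 249
X(130) + T(143) → 273
Y(194) + Q(199) → 393
207 + 249 → 456
273 + 393 → 666
456 + 666 → 1122
The encoded length is the sum of every internal node's weight: 207 + 249 + 273 + 393 + 456 + 666 + 1122 = 3366 bits.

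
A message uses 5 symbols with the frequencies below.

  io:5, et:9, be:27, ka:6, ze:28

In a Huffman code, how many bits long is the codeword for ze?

1

Huffman merges, smallest pair first:
merge io(5) and ka(6): 11
merge et(9) and 11: 20
merge 20 and be(27): 47
merge ze(28) and 47: 75
ze is a child of the root — depth 1, so its codeword is a single bit.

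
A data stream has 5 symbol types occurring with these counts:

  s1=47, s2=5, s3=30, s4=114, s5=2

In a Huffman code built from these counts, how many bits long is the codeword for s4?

1

Huffman merges, smallest pair first:
s5(2) + s2(5) → 7
7 + s3(30) → 37
37 + s1(47) → 84
84 + s4(114) → 198
s4 sits one level below the root: a 1-bit codeword.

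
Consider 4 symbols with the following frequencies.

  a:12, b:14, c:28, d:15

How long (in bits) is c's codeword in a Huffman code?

Huffman merges, smallest pair first:
combine a(12), b(14) → 26
combine d(15), 26 → 41
combine c(28), 41 → 69
c is a child of the root — depth 1, so its codeword is a single bit.

1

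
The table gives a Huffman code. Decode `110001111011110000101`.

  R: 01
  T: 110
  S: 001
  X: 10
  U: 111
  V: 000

Read left to right; each codeword is recognised as soon as it completes (prefix code):
  110→T | 001→S | 111→U | 01→R | 111→U | 000→V | 01→R | 01→R
Decoded message: TSURUVRR

TSURUVRR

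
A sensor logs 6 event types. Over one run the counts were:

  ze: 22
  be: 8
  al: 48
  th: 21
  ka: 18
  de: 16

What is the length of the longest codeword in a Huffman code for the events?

4

Merge the two lowest-weight nodes at each step:
be(8) + de(16) → 24
ka(18) + th(21) → 39
ze(22) + 24 → 46
39 + 46 → 85
al(48) + 85 → 133
Maximum depth reached is 4.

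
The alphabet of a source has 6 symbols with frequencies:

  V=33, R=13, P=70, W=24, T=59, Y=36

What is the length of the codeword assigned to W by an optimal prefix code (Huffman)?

Huffman merges, smallest pair first:
R(13) + W(24) → 37
V(33) + Y(36) → 69
37 + T(59) → 96
69 + P(70) → 139
96 + 139 → 235
W sits 3 levels below the root, so its codeword is 3 bits.

3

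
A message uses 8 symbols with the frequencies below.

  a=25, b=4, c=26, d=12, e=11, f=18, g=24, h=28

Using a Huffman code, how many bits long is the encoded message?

431

Build the Huffman tree bottom-up:
combine b(4), e(11) → 15
combine d(12), 15 → 27
combine f(18), g(24) → 42
combine a(25), c(26) → 51
combine 27, h(28) → 55
combine 42, 51 → 93
combine 55, 93 → 148
Total encoded bits = sum of merged weights = 15 + 27 + 42 + 51 + 55 + 93 + 148 = 431.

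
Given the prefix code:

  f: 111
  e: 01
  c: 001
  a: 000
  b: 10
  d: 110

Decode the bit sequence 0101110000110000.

Read left to right; each codeword is recognised as soon as it completes (prefix code):
  01→e | 01→e | 110→d | 000→a | 110→d | 000→a
Decoded message: eedada

eedada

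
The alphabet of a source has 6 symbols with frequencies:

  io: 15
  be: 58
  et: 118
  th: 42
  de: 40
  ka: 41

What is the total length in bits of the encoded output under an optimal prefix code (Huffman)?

Merge the two smallest weights repeatedly:
merge io(15) and de(40): 55
merge ka(41) and th(42): 83
merge 55 and be(58): 113
merge 83 and 113: 196
merge et(118) and 196: 314
Total encoded bits = sum of merged weights = 55 + 83 + 113 + 196 + 314 = 761.

761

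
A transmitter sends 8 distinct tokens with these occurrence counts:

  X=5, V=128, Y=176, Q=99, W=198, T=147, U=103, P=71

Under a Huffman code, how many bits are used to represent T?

Build the tree from the bottom:
X(5) + P(71) → 76
76 + Q(99) → 175
U(103) + V(128) → 231
T(147) + 175 → 322
Y(176) + W(198) → 374
231 + 322 → 553
374 + 553 → 927
T sits 3 levels below the root, so its codeword is 3 bits.

3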